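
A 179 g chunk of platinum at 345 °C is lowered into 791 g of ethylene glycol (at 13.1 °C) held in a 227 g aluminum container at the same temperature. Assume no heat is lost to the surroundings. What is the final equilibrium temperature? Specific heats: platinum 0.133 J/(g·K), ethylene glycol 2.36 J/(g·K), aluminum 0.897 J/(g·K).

T_f ≈ 16.9 °C

Setting the total heat transfer to zero:
179·0.133·(T − 345) + 791·2.36·(T − 13.1) + 227·0.897·(T − 13.1) = 0
2094.2 T = 35335
T = 35335/2094.2 ≈ 16.87 °C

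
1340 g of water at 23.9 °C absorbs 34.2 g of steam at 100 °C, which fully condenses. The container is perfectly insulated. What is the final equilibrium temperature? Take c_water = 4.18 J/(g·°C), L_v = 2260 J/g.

T_f ≈ 39.2 °C

Energy conservation, ΣQ = 0:
condense steam: −34.2·2260 = −77292
  condensate cools 100→T: 34.2·4.18·(T − 100) = 142.96(T − 100)
  original water: 5601.2(T − 23.9)
5744.2 T = 77292 + 14296 + 133869 = 225456
T ≈ 39.25 °C (< 100 °C, so full condensation is consistent).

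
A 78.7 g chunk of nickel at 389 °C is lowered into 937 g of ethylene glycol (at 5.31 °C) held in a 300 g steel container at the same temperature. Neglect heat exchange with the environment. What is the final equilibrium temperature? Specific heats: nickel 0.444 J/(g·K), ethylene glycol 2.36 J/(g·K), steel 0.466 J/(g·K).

T_f ≈ 10.9 °C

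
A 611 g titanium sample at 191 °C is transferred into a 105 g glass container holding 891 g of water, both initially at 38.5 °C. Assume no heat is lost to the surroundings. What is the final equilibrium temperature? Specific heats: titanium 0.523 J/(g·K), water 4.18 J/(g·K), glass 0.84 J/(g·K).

T_f ≈ 50.3 °C

Heat gained plus heat lost sum to zero:
611·0.523·(T − 191) + 891·4.18·(T − 38.5) + 105·0.84·(T − 38.5) = 0
4132.1 T = 207819
T = 207819 / 4132.1 = 50.3 °C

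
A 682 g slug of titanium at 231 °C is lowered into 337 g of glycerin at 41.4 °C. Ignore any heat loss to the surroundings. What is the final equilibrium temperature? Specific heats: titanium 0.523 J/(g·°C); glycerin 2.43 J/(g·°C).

Taking heat into each body as positive, Σ m c ΔT = 0:
682·0.523·(T − 231) + 337·2.43·(T − 41.4) = 0
356.69(T − 231) + 818.91(T − 41.4) = 0
(356.69 + 818.91) T = 356.69·231 + 818.91·41.4
T = 116297 / 1175.6 = 98.9 °C

T_f ≈ 98.9 °C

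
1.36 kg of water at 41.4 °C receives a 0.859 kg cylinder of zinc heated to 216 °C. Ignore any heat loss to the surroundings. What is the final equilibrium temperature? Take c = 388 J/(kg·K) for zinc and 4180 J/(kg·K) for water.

T_f ≈ 51.1 °C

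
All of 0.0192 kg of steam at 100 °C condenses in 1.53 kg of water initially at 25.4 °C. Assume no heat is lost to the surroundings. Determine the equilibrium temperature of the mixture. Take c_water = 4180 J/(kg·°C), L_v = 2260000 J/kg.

T_f ≈ 33.0 °C

Sum of m c ΔT and latent-heat terms is zero:
latent heat released on condensation: 0.0192·2260000 = 43392; condensate cools 100→T: 0.0192·4180·(T − 100) = 80.26(T − 100); original water: 6395.4(T − 25.4)
6475.7 T = 43392 + 8025.6 + 162443 = 213861
T ≈ 33.03 °C, under the boiling point, so the assumption holds.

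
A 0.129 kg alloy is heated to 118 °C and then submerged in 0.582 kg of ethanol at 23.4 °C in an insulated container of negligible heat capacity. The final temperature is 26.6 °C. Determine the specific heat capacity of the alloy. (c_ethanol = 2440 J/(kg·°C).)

c ≈ 385 J/(kg·°C)

Taking heat into each body as positive, Σ m c ΔT = 0:
0.129·c·(26.6 − 118) + 0.582·2440·(26.6 − 23.4) = 0
-11.79 c = -4544.3
c = -4544.3/-11.79 ≈ 385.4 J/(kg·°C)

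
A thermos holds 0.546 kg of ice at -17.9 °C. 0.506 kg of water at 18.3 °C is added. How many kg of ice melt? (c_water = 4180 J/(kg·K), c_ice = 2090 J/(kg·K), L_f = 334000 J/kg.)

m_melted ≈ 0.0547 kg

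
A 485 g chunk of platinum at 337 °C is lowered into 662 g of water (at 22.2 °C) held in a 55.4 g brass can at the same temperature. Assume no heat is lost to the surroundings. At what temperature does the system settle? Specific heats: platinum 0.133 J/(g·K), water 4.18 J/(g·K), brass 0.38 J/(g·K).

T_f ≈ 29.3 °C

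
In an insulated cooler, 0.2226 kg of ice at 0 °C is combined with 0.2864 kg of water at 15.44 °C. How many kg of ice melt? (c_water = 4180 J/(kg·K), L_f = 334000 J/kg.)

m_melted ≈ 0.0553 kg

Water can give up m c ΔT = 0.2864×4180×15.44 = 18484 J before reaching 0 °C.
Fully melting the ice requires m_ice L_f = 0.2226×334000 = 74348 J.
Since 18484 < 74348 J, not all the ice melts; equilibrium is at 0 °C.
Mass melted = 18484/334000 ≈ 0.05534 kg.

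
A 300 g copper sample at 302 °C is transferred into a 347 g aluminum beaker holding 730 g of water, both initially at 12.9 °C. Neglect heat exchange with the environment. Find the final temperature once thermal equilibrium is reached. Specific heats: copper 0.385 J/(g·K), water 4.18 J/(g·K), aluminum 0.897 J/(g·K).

T_f ≈ 22.5 °C

Taking heat into each body as positive, Σ m c ΔT = 0:
300*0.385*(T − 302) + 730*4.18*(T − 12.9) + 347*0.897*(T − 12.9) = 0
(115.5 + 3051.4 + 311.26) T = 115.5*302 + 3051.4*12.9 + 311.26*12.9
T = 78259/3478.2 ≈ 22.50 °C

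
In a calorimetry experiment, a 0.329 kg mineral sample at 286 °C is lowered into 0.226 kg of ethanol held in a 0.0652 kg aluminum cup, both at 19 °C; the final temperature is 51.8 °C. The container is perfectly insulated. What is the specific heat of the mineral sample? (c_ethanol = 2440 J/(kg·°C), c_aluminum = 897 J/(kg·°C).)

c ≈ 260 J/(kg·°C)

Setting the total heat transfer to zero:
0.329·c·(51.8 − 286) + 0.226·2440·(51.8 − 19) + 0.0652·897·(51.8 − 19) = 0
-77.05 c = -20006
c = -20006/-77.05 ≈ 259.6 J/(kg·°C)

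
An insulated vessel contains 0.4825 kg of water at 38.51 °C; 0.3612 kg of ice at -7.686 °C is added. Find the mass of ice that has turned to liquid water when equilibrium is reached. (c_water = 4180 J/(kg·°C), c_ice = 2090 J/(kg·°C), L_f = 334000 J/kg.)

m_melted ≈ 0.215 kg

Cooling the water to 0 °C releases 0.4825×4180×38.51 = 77669 J.
Warming the ice to 0 °C takes 0.3612×2090×7.686 = 5802.2 J, leaving 71867 J for melting.
To melt every bit of ice: 0.3612×334000 = 120641 J.
Since 71867 < 120641 J, not all the ice melts; equilibrium is at 0 °C.
m_melt = 71867 / L_f = 0.2152 kg.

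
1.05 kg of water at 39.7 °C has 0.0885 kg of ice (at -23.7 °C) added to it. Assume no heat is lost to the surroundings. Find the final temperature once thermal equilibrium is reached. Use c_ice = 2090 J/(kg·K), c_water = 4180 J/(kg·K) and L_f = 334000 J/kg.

T_f ≈ 29.5 °C

Let T be the final temperature. ΣQ_i = 0:
ice -23.7→0 °C: 0.0885·2090·23.7 = 4383.7; melt ice: 0.0885·334000 = 29559; warm the meltwater: 369.93 T; water: 4389(T − 39.7)
4758.9 T = 174243 − 33943 = 140301
T ≈ 29.48 °C. Since T > 0 °C, the all-ice-melts assumption holds.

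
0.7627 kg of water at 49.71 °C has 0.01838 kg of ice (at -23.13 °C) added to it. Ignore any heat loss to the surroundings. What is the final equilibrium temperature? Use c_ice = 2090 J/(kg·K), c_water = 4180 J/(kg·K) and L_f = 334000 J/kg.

T_f ≈ 46.4 °C

Energy balance with sensible and latent terms:
ice -23.13→0 °C: 0.01838·2090·23.13 = 888.52
  melt ice: 0.01838·334000 = 6138.9
  warm the meltwater: 76.83 T
  water: 3188.1(T − 49.71)
3264.9 T = 158480 − 7027.4 = 151452
T ≈ 46.39 °C. Since T > 0 °C, the all-ice-melts assumption holds.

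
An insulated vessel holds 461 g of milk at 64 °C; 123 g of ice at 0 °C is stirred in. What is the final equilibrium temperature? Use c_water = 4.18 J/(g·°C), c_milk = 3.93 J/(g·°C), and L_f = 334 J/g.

T_f ≈ 32.2 °C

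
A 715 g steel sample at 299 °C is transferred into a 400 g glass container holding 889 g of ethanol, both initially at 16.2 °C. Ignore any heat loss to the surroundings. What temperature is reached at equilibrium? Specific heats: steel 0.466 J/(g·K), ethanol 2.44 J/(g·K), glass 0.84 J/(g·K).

T_f ≈ 49.4 °C

Setting the total heat transfer to zero:
715×0.466×(T − 299) + 889×2.44×(T − 16.2) + 400×0.84×(T − 16.2) = 0
333.19(T − 299) + 2169.2(T − 16.2) + 336(T − 16.2) = 0
2838.3 T = 140207
T = 140207/2838.3 ≈ 49.40 °C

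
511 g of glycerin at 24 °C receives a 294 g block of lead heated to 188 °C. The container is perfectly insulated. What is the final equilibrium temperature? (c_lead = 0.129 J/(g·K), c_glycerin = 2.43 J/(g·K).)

Heat gained plus heat lost sum to zero:
294×0.129×(T − 188) + 511×2.43×(T − 24) = 0
(37.93 + 1241.7) T = 37.93×188 + 1241.7×24
T ≈ 28.86 °C

T_f ≈ 28.9 °C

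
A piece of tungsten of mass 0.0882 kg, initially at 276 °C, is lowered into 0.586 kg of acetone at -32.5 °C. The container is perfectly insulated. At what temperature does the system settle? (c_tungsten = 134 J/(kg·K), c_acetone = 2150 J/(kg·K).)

T_f ≈ -29.6 °C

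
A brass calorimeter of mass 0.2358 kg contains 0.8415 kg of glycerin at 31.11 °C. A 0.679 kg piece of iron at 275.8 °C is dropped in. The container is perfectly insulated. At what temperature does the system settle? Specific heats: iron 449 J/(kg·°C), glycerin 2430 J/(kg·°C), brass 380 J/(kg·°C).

T_f ≈ 61.7 °C

Let T be the final temperature. ΣQ_i = 0:
0.679×449×(T − 275.8) + 0.8415×2430×(T − 31.11) + 0.2358×380×(T − 31.11) = 0
304.87(T − 275.8) + 2044.8(T − 31.11) + 89.6(T − 31.11) = 0
2439.3 T = 150486
T = 150486 / 2439.3 = 61.7 °C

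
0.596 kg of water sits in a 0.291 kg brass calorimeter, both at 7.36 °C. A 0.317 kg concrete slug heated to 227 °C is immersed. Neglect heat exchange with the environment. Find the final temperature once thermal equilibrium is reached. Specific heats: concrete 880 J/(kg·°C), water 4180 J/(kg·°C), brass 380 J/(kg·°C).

Conservation of energy gives ΣQ = 0:
0.317*880*(T − 227) + 0.596*4180*(T − 7.36) + 0.291*380*(T − 7.36) = 0
(278.96 + 2491.3 + 110.58) T = 278.96*227 + 2491.3*7.36 + 110.58*7.36
T = 82474 / 2880.8 = 28.6 °C

T_f ≈ 28.6 °C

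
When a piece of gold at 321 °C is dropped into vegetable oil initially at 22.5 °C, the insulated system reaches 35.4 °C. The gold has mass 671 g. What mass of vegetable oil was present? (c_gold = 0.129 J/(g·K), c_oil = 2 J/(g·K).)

m ≈ 958 g

Heat gained plus heat lost sum to zero:
671×0.129×(35.4 − 321) + m×2×(35.4 − 22.5) = 0
25.8 m = 24721
m = 24721/25.8 ≈ 958.2 g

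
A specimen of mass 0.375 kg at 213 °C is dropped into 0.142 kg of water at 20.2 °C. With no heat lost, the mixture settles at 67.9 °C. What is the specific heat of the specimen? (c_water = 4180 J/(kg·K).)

m_s c (T_s − T_f) = m_water c_water (T_f − T_0):
0.375·c·(213 − 67.9) = 0.142·4180·(67.9 − 20.2)
54.41 c = 28313  ⇒  c ≈ 520.3 J/(kg·K)

c ≈ 520 J/(kg·K)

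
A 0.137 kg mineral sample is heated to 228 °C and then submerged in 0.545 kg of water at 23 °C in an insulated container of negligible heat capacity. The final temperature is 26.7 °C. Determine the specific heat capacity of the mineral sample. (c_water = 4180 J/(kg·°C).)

Energy conservation, ΣQ = 0:
0.137×c×(26.7 − 228) + 0.545×4180×(26.7 − 23) = 0
-27.58 c = -8429
c = -8429/-27.58 ≈ 305.6 J/(kg·°C)

c ≈ 306 J/(kg·°C)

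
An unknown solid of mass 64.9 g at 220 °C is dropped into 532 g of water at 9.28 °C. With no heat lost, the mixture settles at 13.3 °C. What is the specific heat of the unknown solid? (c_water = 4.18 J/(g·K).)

c ≈ 0.666 J/(g·K)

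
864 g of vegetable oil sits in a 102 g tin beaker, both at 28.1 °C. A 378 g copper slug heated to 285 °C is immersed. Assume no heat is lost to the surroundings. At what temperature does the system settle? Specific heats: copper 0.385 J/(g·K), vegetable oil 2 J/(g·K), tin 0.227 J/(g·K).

Net heat exchanged in the isolated system is zero:
378·0.385·(T − 285) + 864·2·(T − 28.1) + 102·0.227·(T − 28.1) = 0
145.53(T − 285) + 1728(T − 28.1) + 23.15(T − 28.1) = 0
(145.53 + 1728 + 23.15) T = 145.53·285 + 1728·28.1 + 23.15·28.1
T = 90683/1896.7 ≈ 47.81 °C

T_f ≈ 47.8 °C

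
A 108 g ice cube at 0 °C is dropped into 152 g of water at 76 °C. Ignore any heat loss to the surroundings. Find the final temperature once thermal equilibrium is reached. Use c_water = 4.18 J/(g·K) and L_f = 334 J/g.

Sum of m c ΔT and latent-heat terms is zero:
latent heat to melt: 108·334 = 36072
  warm the meltwater: 451.44 T
  water: 635.36(T − 76)
1086.8 T = 48287 − 36072 = 12215
T ≈ 11.24 °C — above 0 °C, consistent with complete melting.

T_f ≈ 11.2 °C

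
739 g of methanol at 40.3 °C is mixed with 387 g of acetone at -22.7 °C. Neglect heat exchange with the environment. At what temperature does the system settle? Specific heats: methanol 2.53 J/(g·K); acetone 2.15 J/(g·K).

Set heat shed by the hot body equal to heat absorbed by the cold body:
739·2.53·(40.3 − T) = 387·2.15·(T − (-22.7))
1869.7(40.3 − T) = 832.05(T − (-22.7))
2701.7 T = 56460  ⇒  T ≈ 20.90 °C

T_f ≈ 20.9 °C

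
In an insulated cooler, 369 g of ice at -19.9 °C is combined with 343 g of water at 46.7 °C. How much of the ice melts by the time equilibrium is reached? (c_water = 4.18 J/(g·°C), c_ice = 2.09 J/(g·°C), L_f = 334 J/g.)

m_melted ≈ 155 g

Cooling the water to 0 °C releases 343·4.18·46.7 = 66956 J.
Warming the ice to 0 °C takes 369·2.09·19.9 = 15347 J, leaving 51609 J for melting.
Melting all 369 g of ice would need 369·334 = 123246 J.
51609 J < 123246 J, so only part of the ice melts and the system sits at 0 °C.
Mass melted = 51609/334 ≈ 154.5 g.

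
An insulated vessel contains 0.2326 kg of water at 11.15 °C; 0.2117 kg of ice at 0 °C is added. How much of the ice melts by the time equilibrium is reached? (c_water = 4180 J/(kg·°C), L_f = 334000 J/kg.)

Water can give up m c ΔT = 0.2326×4180×11.15 = 10841 J before reaching 0 °C.
Melting all 0.2117 kg of ice would need 0.2117×334000 = 70708 J.
That's not enough to melt it all — equilibrium is at 0 °C with ice remaining.
m_melted×334000 = 10841  ⇒  m_melted ≈ 0.03246 kg.

m_melted ≈ 0.0325 kg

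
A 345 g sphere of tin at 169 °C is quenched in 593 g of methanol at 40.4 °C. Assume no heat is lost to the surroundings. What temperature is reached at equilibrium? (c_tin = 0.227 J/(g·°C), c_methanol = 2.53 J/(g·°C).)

T_f ≈ 46.8 °C

Let T be the final temperature. ΣQ_i = 0:
345×0.227×(T − 169) + 593×2.53×(T − 40.4) = 0
(78.31 + 1500.3) T = 78.31×169 + 1500.3×40.4
T = 73847 / 1578.6 = 46.8 °C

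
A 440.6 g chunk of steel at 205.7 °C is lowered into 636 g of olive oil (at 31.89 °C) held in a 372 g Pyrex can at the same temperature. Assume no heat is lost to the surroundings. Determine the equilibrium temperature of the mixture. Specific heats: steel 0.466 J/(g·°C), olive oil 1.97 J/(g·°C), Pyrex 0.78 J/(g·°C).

T_f ≈ 52.3 °C

Net heat exchanged in the isolated system is zero:
440.6·0.466·(T − 205.7) + 636·1.97·(T − 31.89) + 372·0.78·(T − 31.89) = 0
(205.32 + 1252.9 + 290.16) T = 205.32·205.7 + 1252.9·31.89 + 290.16·31.89
T = 91443 / 1748.4 = 52.3 °C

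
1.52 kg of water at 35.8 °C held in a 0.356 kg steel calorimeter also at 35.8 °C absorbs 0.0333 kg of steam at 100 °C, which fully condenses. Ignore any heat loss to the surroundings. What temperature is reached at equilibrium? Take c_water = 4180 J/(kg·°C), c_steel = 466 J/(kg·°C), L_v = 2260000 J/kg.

T_f ≈ 48.4 °C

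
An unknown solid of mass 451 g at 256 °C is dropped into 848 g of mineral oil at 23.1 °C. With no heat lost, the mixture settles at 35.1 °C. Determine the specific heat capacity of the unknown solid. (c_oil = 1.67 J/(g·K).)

c ≈ 0.171 J/(g·K)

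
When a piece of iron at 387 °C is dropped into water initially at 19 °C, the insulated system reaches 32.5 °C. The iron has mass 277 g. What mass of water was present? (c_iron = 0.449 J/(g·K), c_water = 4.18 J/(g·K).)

m ≈ 781 g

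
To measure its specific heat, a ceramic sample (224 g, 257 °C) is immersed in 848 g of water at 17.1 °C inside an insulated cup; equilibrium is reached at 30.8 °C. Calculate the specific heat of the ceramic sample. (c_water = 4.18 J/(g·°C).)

c ≈ 0.958 J/(g·°C)

Net heat exchanged in the isolated system is zero:
224·c·(30.8 − 257) + 848·4.18·(30.8 − 17.1) = 0
-50669 c = -48562
c = -48562/-50669 ≈ 0.9584 J/(g·°C)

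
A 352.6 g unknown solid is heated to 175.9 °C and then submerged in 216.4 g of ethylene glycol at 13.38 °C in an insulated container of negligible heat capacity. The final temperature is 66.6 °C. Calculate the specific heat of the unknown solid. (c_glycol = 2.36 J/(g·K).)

c ≈ 0.705 J/(g·K)

Heat lost by the unknown solid = heat gained by the glycol:
352.6·c·(175.9 − 66.6) = 216.4·2.36·(66.6 − 13.38)
38539 c = 27180  ⇒  c ≈ 0.7052 J/(g·K)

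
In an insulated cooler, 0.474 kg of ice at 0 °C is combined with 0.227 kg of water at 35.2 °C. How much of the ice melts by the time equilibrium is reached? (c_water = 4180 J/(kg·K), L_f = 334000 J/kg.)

Heat available from the water dropping to 0 °C: 0.227×4180×35.2 = 33400 J.
Fully melting the ice requires m_ice L_f = 0.474×334000 = 158316 J.
That's not enough to melt it all — equilibrium is at 0 °C with ice remaining.
Mass melted = 33400/334000 ≈ 0.1 kg.

m_melted ≈ 0.1 kg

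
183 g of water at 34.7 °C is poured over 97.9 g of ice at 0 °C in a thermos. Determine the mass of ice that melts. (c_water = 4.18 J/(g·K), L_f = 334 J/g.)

m_melted ≈ 79.5 g

Cooling the water to 0 °C releases 183·4.18·34.7 = 26543 J.
Melting all 97.9 g of ice would need 97.9·334 = 32699 J.
That's not enough to melt it all — equilibrium is at 0 °C with ice remaining.
m_melt = 26543 / L_f = 79.47 g.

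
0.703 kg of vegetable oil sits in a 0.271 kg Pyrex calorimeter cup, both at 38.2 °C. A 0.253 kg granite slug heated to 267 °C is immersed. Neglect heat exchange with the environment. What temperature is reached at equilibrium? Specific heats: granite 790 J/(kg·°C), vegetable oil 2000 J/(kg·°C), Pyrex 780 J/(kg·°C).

T_f ≈ 63.4 °C

T_f = Σ m_i c_i T_i / Σ m_i c_i:
T_f = (199.87×267 + 1406×38.2 + 211.38×38.2) / (199.87 + 1406 + 211.38)
    = 115149 / 1817.2 ≈ 63.36 °C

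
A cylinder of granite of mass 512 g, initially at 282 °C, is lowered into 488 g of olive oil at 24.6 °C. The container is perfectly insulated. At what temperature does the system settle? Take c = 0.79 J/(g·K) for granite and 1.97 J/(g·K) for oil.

T_f ≈ 100.8 °C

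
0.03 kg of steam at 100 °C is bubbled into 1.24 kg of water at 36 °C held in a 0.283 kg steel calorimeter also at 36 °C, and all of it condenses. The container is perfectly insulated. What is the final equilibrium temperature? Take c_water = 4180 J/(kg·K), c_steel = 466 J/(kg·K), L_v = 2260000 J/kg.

T_f ≈ 49.9 °C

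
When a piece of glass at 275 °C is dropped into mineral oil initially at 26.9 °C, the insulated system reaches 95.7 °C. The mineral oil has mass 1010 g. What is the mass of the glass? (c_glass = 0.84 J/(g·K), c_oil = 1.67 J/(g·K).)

Heat lost by the glass = heat gained by the oil:
m·0.84·(275 − 95.7) = 1010·1.67·(95.7 − 26.9)
150.61 m = 116045  ⇒  m ≈ 770.5 g

m ≈ 770 g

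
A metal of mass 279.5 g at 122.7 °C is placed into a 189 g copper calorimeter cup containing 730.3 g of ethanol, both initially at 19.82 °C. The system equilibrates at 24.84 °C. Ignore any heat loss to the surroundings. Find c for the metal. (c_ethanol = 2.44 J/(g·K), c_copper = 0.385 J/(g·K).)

c ≈ 0.34 J/(g·K)

Let T be the final temperature. ΣQ_i = 0:
279.5·c·(24.84 − 122.7) + 730.3·2.44·(24.84 − 19.82) + 189·0.385·(24.84 − 19.82) = 0
-27352 c = -9310.6
c = -9310.6/-27352 ≈ 0.3404 J/(g·K)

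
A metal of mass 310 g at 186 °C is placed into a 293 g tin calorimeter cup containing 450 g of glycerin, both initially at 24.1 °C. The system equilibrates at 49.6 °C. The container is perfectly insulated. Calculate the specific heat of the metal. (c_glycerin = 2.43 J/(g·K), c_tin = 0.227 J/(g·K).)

c ≈ 0.7 J/(g·K)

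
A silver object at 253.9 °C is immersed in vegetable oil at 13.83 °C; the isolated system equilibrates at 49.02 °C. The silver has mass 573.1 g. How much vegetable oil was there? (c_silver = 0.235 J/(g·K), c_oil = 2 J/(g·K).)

Net heat exchanged in the isolated system is zero:
573.1×0.235×(49.02 − 253.9) + m×2×(49.02 − 13.83) = 0
70.38 m = 27593
m = 27593/70.38 ≈ 392.1 g

m ≈ 392 g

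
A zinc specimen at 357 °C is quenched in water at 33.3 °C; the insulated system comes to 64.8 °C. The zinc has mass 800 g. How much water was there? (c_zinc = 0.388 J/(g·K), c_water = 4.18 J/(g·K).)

m ≈ 689 g

Heat gained plus heat lost sum to zero:
800·0.388·(64.8 − 357) + m·4.18·(64.8 − 33.3) = 0
131.67 m = 90699
m = 90699/131.67 ≈ 688.8 g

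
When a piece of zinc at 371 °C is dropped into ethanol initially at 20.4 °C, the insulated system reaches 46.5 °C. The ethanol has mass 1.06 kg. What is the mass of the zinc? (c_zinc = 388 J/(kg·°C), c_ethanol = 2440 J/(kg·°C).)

Conservation of energy gives ΣQ = 0:
m×388×(46.5 − 371) + 1.06×2440×(46.5 − 20.4) = 0
-125906 m = -67505
m = -67505/-125906 ≈ 0.5362 kg

m ≈ 0.536 kg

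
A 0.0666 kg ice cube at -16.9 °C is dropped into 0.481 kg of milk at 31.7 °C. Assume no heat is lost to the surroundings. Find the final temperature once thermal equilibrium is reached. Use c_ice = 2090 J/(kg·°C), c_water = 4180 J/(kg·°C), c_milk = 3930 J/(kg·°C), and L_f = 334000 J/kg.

T_f ≈ 16.3 °C

Energy balance with sensible and latent terms:
warm ice to 0 °C: 0.0666·2090·(0 − (-16.9)) = 2352.4; latent heat to melt: 0.0666·334000 = 22244; meltwater 0→T: 0.0666·4180·T = 278.39 T; milk cools: 0.481·3930·(T − 31.7) = 1890.3(T − 31.7)
2168.7 T = 59923 − 24597 = 35327
T ≈ 16.29 °C — above 0 °C, consistent with complete melting.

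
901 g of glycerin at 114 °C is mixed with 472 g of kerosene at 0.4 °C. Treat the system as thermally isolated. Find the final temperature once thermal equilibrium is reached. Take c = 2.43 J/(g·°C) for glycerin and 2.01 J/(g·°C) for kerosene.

T_f ≈ 79.7 °C

T_f is the heat-capacity-weighted average of the initial temperatures:
T_f = (2189.4·114 + 948.72·0.4) / (2189.4 + 948.72)
    = 249975 / 3138.2 ≈ 79.66 °C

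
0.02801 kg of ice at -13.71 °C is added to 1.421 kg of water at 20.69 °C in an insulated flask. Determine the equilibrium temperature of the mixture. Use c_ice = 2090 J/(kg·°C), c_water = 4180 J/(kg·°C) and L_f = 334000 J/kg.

Net heat exchanged in the isolated system is zero:
ice -13.71→0 °C: 0.02801·2090·13.71 = 802.6; fusion: m_ice L_f = 0.02801·334000 = 9355.3; meltwater 0→T: 0.02801·4180·T = 117.08 T; water cools: 1.421·4180·(T − 20.69) = 5939.8(T − 20.69)
6056.9 T = 122894 − 10158 = 112736
T ≈ 18.61 °C. Since T > 0 °C, the all-ice-melts assumption holds.

T_f ≈ 18.6 °C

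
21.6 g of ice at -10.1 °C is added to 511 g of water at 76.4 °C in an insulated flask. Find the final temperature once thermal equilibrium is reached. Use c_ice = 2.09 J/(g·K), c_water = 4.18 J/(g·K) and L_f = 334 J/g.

T_f ≈ 69.9 °C

Energy conservation, ΣQ = 0:
warm ice to 0 °C: 21.6·2.09·(0 − (-10.1)) = 455.95; melt ice: 21.6·334 = 7214.4; warm the meltwater: 90.29 T; water: 2136(T − 76.4)
2226.3 T = 163189 − 7670.4 = 155519
T ≈ 69.86 °C — above 0 °C, consistent with complete melting.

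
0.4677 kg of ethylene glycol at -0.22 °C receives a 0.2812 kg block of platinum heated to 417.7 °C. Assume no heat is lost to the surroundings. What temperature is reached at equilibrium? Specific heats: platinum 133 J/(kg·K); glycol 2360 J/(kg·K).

T_f ≈ 13.5 °C

With ΣQ=0 the equilibrium temperature is the m·c-weighted mean:
T_f = (37.4·417.7 + 1103.8·(-0.22)) / (37.4 + 1103.8)
    = 15379 / 1141.2 ≈ 13.48 °C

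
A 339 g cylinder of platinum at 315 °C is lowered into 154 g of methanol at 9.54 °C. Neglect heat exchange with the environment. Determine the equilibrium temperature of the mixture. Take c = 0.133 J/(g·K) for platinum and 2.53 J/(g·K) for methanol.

Set heat shed by the hot body equal to heat absorbed by the cold body:
339*0.133*(315 − T) = 154*2.53*(T − 9.54)
45.09(315 − T) = 389.62(T − 9.54)
434.71 T = 17919  ⇒  T ≈ 41.22 °C

T_f ≈ 41.2 °C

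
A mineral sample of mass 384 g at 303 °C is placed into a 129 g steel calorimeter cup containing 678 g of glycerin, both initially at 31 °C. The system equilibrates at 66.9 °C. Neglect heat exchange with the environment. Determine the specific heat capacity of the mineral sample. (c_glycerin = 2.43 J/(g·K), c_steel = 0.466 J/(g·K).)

c ≈ 0.676 J/(g·K)

Let T be the final temperature. ΣQ_i = 0:
384×c×(66.9 − 303) + 678×2.43×(66.9 − 31) + 129×0.466×(66.9 − 31) = 0
-90662 c = -61305
c = -61305/-90662 ≈ 0.6762 J/(g·K)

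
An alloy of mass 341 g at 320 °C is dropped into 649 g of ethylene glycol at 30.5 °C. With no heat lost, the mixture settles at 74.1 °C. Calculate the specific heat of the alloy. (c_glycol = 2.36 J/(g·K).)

c ≈ 0.796 J/(g·K)

Setting the total heat transfer to zero:
341·c·(74.1 − 320) + 649·2.36·(74.1 − 30.5) = 0
-83852 c = -66780
c = -66780/-83852 ≈ 0.7964 J/(g·K)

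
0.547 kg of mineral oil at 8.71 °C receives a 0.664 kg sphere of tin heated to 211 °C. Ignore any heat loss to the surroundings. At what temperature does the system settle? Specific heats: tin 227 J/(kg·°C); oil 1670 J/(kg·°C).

T_f ≈ 37.4 °C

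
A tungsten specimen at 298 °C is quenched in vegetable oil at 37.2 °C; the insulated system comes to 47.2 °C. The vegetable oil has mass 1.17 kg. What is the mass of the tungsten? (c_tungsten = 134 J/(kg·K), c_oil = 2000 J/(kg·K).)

m ≈ 0.696 kg

Taking heat into each body as positive, Σ m c ΔT = 0:
m×134×(47.2 − 298) + 1.17×2000×(47.2 − 37.2) = 0
-33607 m = -23400
m = -23400/-33607 ≈ 0.6963 kg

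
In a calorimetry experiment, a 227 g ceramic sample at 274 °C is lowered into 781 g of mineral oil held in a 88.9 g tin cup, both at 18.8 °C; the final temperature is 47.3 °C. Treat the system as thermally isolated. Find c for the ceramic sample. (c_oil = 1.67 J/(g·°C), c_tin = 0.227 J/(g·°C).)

Conservation of energy gives ΣQ = 0:
227×c×(47.3 − 274) + 781×1.67×(47.3 − 18.8) + 88.9×0.227×(47.3 − 18.8) = 0
-51461 c = -37747
c = -37747/-51461 ≈ 0.7335 J/(g·°C)

c ≈ 0.734 J/(g·°C)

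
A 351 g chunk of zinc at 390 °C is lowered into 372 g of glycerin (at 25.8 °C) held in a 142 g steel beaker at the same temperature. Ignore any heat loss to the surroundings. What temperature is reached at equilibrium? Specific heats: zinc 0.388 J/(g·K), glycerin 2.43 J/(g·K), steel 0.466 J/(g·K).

T_f ≈ 70.6 °C

Energy conservation, ΣQ = 0:
351×0.388×(T − 390) + 372×2.43×(T − 25.8) + 142×0.466×(T − 25.8) = 0
136.19(T − 390) + 903.96(T − 25.8) + 66.17(T − 25.8) = 0
1106.3 T = 78143
T = 78143/1106.3 ≈ 70.63 °C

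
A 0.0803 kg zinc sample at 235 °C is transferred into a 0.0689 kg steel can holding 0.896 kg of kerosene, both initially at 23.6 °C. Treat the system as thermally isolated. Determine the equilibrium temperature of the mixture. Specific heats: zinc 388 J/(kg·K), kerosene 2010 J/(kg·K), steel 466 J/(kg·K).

Setting the total heat transfer to zero:
0.0803*388*(T − 235) + 0.896*2010*(T − 23.6) + 0.0689*466*(T − 23.6) = 0
31.16(T − 235) + 1801(T − 23.6) + 32.11(T − 23.6) = 0
(31.16 + 1801 + 32.11) T = 31.16*235 + 1801*23.6 + 32.11*23.6
T = 50582/1864.2 ≈ 27.13 °C

T_f ≈ 27.1 °C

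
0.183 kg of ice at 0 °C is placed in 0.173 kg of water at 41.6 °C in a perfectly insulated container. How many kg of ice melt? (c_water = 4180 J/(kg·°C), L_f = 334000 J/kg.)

Heat available from the water dropping to 0 °C: 0.173×4180×41.6 = 30083 J.
Fully melting the ice requires m_ice L_f = 0.183×334000 = 61122 J.
30083 J < 61122 J, so only part of the ice melts and the system sits at 0 °C.
m_melt = 30083 / L_f = 0.09007 kg.

m_melted ≈ 0.0901 kg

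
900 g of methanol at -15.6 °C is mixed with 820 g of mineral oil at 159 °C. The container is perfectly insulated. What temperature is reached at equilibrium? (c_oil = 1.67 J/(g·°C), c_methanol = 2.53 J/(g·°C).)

Heat lost by the oil equals heat gained by the methanol:
820*1.67*(159 − T) = 900*2.53*(T − (-15.6))
1369.4(159 − T) = 2277(T − (-15.6))
3646.4 T = 182213  ⇒  T ≈ 49.97 °C

T_f ≈ 50.0 °C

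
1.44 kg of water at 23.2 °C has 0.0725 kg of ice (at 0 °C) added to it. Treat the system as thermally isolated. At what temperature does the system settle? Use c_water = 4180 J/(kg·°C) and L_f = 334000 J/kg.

T_f ≈ 18.3 °C

Conservation of energy gives ΣQ = 0:
fusion: m_ice L_f = 0.0725×334000 = 24215; warm the meltwater: 303.05 T; water: 6019.2(T − 23.2)
6322.2 T = 139645 − 24215 = 115430
T ≈ 18.26 °C (positive, so assuming full melt was valid).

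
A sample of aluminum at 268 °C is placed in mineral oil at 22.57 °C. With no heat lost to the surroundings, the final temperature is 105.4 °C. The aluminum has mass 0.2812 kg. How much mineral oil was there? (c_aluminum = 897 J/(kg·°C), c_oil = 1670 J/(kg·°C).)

m ≈ 0.296 kg

Conservation of energy gives ΣQ = 0:
0.2812·897·(105.4 − 268) + m·1670·(105.4 − 22.57) = 0
138326 m = 41014
m = 41014/138326 ≈ 0.2965 kg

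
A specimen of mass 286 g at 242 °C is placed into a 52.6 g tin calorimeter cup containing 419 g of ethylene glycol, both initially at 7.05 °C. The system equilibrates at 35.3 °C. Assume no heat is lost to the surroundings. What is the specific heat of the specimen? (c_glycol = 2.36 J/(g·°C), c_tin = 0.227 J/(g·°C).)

Let T be the final temperature. ΣQ_i = 0:
286·c·(35.3 − 242) + 419·2.36·(35.3 − 7.05) + 52.6·0.227·(35.3 − 7.05) = 0
-59116 c = -28272
c = -28272/-59116 ≈ 0.4782 J/(g·°C)

c ≈ 0.478 J/(g·°C)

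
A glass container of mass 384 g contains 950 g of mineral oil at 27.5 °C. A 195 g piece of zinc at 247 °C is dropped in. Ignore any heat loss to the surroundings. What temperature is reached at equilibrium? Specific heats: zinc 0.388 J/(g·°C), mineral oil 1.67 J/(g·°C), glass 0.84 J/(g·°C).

T_f ≈ 35.9 °C

Energy conservation, ΣQ = 0:
195·0.388·(T − 247) + 950·1.67·(T − 27.5) + 384·0.84·(T − 27.5) = 0
75.66(T − 247) + 1586.5(T − 27.5) + 322.56(T − 27.5) = 0
(75.66 + 1586.5 + 322.56) T = 75.66·247 + 1586.5·27.5 + 322.56·27.5
T = 71187 / 1984.7 = 35.9 °C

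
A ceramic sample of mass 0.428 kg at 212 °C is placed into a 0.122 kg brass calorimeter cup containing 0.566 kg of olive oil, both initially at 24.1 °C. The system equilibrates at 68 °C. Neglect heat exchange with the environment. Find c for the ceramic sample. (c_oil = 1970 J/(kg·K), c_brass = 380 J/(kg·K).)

c ≈ 827 J/(kg·K)

Heat gained plus heat lost sum to zero:
0.428×c×(68 − 212) + 0.566×1970×(68 − 24.1) + 0.122×380×(68 − 24.1) = 0
-61.63 c = -50985
c = -50985/-61.63 ≈ 827.2 J/(kg·K)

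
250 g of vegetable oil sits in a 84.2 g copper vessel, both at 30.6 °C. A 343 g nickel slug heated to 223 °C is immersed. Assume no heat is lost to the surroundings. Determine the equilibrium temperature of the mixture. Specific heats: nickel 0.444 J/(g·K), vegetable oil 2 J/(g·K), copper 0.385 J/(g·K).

T_f ≈ 73.4 °C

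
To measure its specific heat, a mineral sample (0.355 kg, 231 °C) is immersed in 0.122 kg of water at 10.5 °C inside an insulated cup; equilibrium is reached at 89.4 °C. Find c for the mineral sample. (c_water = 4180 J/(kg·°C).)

c ≈ 800 J/(kg·°C)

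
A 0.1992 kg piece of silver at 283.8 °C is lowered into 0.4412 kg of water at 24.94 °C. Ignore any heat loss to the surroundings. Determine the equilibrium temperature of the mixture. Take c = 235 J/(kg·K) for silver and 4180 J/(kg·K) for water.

With ΣQ=0 the equilibrium temperature is the m·c-weighted mean:
T_f = (46.81·283.8 + 1844.2·24.94) / (46.81 + 1844.2)
    = 59280 / 1891 ≈ 31.35 °C

T_f ≈ 31.3 °C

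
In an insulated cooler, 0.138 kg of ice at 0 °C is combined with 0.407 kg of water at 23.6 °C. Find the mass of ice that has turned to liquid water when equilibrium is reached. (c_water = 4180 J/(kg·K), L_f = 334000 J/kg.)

m_melted ≈ 0.12 kg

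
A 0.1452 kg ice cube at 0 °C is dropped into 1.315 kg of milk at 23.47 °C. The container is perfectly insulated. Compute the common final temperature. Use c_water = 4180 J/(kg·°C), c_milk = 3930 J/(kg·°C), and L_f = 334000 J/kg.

Setting the total heat transfer to zero:
melt ice: 0.1452×334000 = 48497
  meltwater 0→T: 0.1452×4180×T = 606.94 T
  milk: 5167.9(T − 23.47)
5774.9 T = 121292 − 48497 = 72795
T ≈ 12.61 °C. Since T > 0 °C, the all-ice-melts assumption holds.

T_f ≈ 12.6 °C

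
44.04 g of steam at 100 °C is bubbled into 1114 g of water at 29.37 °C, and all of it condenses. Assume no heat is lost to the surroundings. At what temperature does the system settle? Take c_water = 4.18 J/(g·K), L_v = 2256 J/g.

T_f ≈ 52.6 °C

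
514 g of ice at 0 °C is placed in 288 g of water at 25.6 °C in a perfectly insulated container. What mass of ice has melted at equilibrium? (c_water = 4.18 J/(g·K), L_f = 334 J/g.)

m_melted ≈ 92.3 g

Water can give up m c ΔT = 288×4.18×25.6 = 30818 J before reaching 0 °C.
Fully melting the ice requires m_ice L_f = 514×334 = 171676 J.
Since 30818 < 171676 J, not all the ice melts; equilibrium is at 0 °C.
Mass melted = 30818/334 ≈ 92.27 g.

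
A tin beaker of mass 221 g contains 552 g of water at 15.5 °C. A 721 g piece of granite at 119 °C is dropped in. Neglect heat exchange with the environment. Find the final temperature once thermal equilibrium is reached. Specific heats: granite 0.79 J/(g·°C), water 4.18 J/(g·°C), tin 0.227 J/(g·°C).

Setting the total heat transfer to zero:
721·0.79·(T − 119) + 552·4.18·(T − 15.5) + 221·0.227·(T − 15.5) = 0
569.59(T − 119) + 2307.4(T − 15.5) + 50.17(T − 15.5) = 0
(569.59 + 2307.4 + 50.17) T = 569.59·119 + 2307.4·15.5 + 50.17·15.5
T ≈ 35.64 °C

T_f ≈ 35.6 °C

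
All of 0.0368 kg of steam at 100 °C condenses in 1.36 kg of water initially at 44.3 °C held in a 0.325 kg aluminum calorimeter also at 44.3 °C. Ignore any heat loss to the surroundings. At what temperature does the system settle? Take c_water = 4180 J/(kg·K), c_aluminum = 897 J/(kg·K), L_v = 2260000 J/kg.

Conservation of energy gives ΣQ = 0:
steam→water at 100 °C releases m L_v = 0.0368×2260000 = 83168; condensate cools 100→T: 0.0368×4180×(T − 100) = 153.82(T − 100); original water: 5684.8(T − 44.3); cup: 291.53(T − 44.3)
6130.1 T = 83168 + 15382 + 264751 = 363302
T ≈ 59.26 °C, under the boiling point, so the assumption holds.

T_f ≈ 59.3 °C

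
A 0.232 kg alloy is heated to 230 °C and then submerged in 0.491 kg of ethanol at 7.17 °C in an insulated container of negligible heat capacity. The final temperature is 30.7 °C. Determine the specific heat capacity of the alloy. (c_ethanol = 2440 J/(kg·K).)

m_s c (T_s − T_f) = m_ethanol c_ethanol (T_f − T_0):
0.232×c×(230 − 30.7) = 0.491×2440×(30.7 − 7.17)
46.24 c = 28190  ⇒  c ≈ 609.7 J/(kg·K)

c ≈ 610 J/(kg·K)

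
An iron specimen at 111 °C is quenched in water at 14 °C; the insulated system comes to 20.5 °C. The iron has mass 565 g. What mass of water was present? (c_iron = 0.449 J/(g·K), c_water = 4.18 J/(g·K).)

m ≈ 845 g

Energy conservation, ΣQ = 0:
565×0.449×(20.5 − 111) + m×4.18×(20.5 − 14) = 0
27.17 m = 22958
m = 22958/27.17 ≈ 845 g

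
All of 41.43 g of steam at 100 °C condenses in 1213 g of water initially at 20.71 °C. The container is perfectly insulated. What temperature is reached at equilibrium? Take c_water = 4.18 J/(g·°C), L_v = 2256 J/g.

T_f ≈ 41.2 °C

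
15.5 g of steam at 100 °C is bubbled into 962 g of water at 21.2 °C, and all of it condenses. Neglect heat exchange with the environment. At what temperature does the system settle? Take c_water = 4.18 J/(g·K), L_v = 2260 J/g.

T_f ≈ 31.0 °C

Energy conservation, ΣQ = 0:
condense steam: −15.5·2260 = −35030; condensate cools 100→T: 15.5·4.18·(T − 100) = 64.79(T − 100); original water: 4021.2(T − 21.2)
4085.9 T = 35030 + 6479 + 85249 = 126758
T ≈ 31.02 °C — below 100 °C, confirming all the steam condensed.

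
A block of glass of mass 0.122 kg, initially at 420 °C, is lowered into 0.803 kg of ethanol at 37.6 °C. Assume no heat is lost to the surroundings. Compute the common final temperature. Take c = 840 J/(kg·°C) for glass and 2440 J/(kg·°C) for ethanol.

T_f ≈ 56.6 °C

Let T be the final temperature. ΣQ_i = 0:
0.122*840*(T − 420) + 0.803*2440*(T − 37.6) = 0
102.48(T − 420) + 1959.3(T − 37.6) = 0
(102.48 + 1959.3) T = 102.48*420 + 1959.3*37.6
T = 116712 / 2061.8 = 56.6 °C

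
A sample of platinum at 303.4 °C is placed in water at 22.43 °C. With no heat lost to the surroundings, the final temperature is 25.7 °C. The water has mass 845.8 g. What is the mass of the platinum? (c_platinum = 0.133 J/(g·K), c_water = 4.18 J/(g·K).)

m ≈ 313 g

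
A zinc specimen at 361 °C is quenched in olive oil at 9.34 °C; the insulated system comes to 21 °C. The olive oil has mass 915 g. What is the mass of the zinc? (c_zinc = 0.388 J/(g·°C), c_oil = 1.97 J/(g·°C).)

|Q_zinc| = |Q_oil|:
m·0.388·(361 − 21) = 915·1.97·(21 − 9.34)
131.92 m = 21018  ⇒  m ≈ 159.3 g

m ≈ 159 g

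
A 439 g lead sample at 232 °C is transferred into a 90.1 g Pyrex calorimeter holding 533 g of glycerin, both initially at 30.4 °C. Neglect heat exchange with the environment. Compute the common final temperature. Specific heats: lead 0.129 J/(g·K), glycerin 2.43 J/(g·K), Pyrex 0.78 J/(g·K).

T_f ≈ 38.4 °C

Taking heat into each body as positive, Σ m c ΔT = 0:
439·0.129·(T − 232) + 533·2.43·(T − 30.4) + 90.1·0.78·(T − 30.4) = 0
56.63(T − 232) + 1295.2(T − 30.4) + 70.28(T − 30.4) = 0
1422.1 T = 54649
T = 54649 / 1422.1 = 38.4 °C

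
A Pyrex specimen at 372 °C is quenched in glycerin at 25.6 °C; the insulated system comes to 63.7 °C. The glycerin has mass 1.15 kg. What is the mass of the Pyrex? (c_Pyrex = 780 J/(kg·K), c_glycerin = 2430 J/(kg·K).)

m ≈ 0.443 kg

Net heat exchanged in the isolated system is zero:
m·780·(63.7 − 372) + 1.15·2430·(63.7 − 25.6) = 0
-240474 m = -106470
m = -106470/-240474 ≈ 0.4428 kg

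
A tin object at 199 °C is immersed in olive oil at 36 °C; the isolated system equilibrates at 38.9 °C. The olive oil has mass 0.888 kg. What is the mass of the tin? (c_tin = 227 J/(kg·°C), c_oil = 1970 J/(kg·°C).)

m ≈ 0.14 kg

Net heat exchanged in the isolated system is zero:
m×227×(38.9 − 199) + 0.888×1970×(38.9 − 36) = 0
-36343 m = -5073.1
m = -5073.1/-36343 ≈ 0.1396 kg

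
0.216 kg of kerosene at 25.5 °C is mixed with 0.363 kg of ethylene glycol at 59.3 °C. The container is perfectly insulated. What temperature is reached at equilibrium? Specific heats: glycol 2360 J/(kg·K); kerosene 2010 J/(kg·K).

T_f ≈ 47.9 °C

Conservation of energy gives ΣQ = 0:
0.363*2360*(T − 59.3) + 0.216*2010*(T − 25.5) = 0
1290.8 T = 61872
T ≈ 47.93 °C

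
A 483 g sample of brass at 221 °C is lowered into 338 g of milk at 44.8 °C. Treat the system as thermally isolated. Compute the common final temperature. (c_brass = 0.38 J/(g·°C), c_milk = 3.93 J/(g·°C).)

Setting the total heat transfer to zero:
483×0.38×(T − 221) + 338×3.93×(T − 44.8) = 0
1511.9 T = 100072
T = 100072 / 1511.9 = 66.2 °C

T_f ≈ 66.2 °C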